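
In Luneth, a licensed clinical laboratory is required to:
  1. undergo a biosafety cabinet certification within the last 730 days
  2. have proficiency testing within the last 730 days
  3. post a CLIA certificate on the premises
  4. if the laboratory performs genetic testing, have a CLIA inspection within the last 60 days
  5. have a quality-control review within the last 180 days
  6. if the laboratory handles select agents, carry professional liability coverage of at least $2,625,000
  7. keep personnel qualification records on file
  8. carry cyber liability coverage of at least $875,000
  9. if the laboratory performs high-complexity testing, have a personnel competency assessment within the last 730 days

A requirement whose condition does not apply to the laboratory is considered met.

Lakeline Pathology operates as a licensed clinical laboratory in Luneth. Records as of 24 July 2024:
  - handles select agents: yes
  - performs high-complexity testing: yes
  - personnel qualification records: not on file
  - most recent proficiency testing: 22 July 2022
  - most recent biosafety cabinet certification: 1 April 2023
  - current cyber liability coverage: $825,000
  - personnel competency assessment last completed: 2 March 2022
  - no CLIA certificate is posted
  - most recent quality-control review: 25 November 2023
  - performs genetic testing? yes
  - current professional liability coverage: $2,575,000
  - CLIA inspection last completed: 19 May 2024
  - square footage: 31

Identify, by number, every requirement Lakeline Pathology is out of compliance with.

2, 3, 4, 5, 6, 7, 8, 9

1. biosafety cabinet certification 480 days ago vs limit 730 → met
2. proficiency testing 733 days ago vs limit 730 → not met
3. CLIA certificate absent → not met
4. condition 'performs genetic testing' holds; CLIA inspection 66 days ago vs limit 60 → not met
5. quality-control review 242 days ago vs limit 180 → not met
6. condition 'handles select agents' holds; professional liability coverage $2,575,000 < $2,625,000 → not met
7. personnel qualification records absent → not met
8. cyber liability coverage $825,000 < $875,000 → not met
9. condition 'performs high-complexity testing' holds; personnel competency assessment 875 days ago vs limit 730 → not met
Not met: 2, 3, 4, 5, 6, 7, 8, 9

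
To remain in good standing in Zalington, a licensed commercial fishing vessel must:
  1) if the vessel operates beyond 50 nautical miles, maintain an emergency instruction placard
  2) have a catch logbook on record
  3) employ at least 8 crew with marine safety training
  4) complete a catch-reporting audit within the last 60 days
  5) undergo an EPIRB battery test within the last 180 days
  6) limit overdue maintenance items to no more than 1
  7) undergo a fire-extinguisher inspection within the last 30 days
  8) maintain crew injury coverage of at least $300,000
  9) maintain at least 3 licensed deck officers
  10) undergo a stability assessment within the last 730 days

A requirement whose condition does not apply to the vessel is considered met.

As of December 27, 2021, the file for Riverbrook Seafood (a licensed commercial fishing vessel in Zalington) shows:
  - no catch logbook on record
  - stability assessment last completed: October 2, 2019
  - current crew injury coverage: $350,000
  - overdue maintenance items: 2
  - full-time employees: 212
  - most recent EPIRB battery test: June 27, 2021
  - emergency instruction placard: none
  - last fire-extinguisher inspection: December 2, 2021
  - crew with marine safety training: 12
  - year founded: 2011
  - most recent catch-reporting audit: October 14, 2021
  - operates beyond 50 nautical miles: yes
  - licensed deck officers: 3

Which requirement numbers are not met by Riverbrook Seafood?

1, 2, 4, 5, 6, 10

1. condition 'operates beyond 50 nautical miles' holds; emergency instruction placard absent → not met
2. catch logbook absent → not met
3. crew with marine safety training 12 ≥ 8 → met
4. catch-reporting audit 74 days ago vs limit 60 → not met
5. EPIRB battery test 183 days ago vs limit 180 → not met
6. overdue maintenance items 2 > 1 → not met
7. fire-extinguisher inspection 25 days ago vs limit 30 → met
8. crew injury coverage $350,000 ≥ $300,000 → met
9. licensed deck officers 3 ≥ 3 → met
10. stability assessment 817 days ago vs limit 730 → not met
Not met: 1, 2, 4, 5, 6, 10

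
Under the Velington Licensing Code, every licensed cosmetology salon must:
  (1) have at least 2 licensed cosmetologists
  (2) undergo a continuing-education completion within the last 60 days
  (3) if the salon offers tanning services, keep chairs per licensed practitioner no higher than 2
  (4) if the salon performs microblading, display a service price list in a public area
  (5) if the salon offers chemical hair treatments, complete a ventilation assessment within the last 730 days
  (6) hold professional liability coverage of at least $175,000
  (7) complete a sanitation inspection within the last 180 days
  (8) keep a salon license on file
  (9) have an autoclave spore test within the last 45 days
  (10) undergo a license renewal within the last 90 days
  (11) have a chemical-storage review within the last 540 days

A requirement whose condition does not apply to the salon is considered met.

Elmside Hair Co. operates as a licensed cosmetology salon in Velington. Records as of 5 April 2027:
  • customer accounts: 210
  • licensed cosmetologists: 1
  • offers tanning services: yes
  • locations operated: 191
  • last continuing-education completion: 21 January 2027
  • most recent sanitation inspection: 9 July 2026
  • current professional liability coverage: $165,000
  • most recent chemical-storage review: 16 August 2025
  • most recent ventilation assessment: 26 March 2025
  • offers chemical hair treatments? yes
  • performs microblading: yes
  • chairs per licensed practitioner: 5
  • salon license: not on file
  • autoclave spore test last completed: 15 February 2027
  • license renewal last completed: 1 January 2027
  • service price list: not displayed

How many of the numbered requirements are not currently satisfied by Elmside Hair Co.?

11

1. licensed cosmetologists 1 < 2 → not met
2. continuing-education completion 74 days ago vs limit 60 → not met
3. condition 'offers tanning services' holds; chairs per licensed practitioner 5 > 2 → not met
4. condition 'performs microblading' holds; service price list absent → not met
5. condition 'offers chemical hair treatments' holds; ventilation assessment 740 days ago vs limit 730 → not met
6. professional liability coverage $165,000 < $175,000 → not met
7. sanitation inspection 270 days ago vs limit 180 → not met
8. salon license absent → not met
9. autoclave spore test 49 days ago vs limit 45 → not met
10. license renewal 94 days ago vs limit 90 → not met
11. chemical-storage review 597 days ago vs limit 540 → not met
Not met: 11 of 11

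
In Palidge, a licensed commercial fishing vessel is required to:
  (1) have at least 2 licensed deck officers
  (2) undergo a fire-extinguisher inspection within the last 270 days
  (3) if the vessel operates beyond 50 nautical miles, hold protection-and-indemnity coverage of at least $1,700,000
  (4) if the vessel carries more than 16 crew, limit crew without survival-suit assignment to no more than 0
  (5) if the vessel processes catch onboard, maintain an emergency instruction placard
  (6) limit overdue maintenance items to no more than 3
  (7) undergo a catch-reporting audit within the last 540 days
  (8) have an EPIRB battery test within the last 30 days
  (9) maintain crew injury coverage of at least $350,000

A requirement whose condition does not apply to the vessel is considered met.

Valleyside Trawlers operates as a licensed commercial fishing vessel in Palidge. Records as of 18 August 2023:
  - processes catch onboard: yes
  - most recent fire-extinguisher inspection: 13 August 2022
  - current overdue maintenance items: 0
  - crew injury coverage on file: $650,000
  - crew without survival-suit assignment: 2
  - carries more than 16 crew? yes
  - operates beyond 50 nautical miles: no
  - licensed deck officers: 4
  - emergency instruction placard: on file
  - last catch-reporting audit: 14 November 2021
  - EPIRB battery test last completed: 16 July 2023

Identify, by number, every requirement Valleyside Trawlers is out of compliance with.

1. licensed deck officers 4 ≥ 2 → met
2. fire-extinguisher inspection 370 days ago vs limit 270 → not met
3. condition 'operates beyond 50 nautical miles' does not hold → requirement n/a → met
4. condition 'carries more than 16 crew' holds; crew without survival-suit assignment 2 > 0 → not met
5. condition 'processes catch onboard' holds; emergency instruction placard present → met
6. overdue maintenance items 0 ≤ 3 → met
7. catch-reporting audit 642 days ago vs limit 540 → not met
8. EPIRB battery test 33 days ago vs limit 30 → not met
9. crew injury coverage $650,000 ≥ $350,000 → met
Not met: 2, 4, 7, 8

2, 4, 7, 8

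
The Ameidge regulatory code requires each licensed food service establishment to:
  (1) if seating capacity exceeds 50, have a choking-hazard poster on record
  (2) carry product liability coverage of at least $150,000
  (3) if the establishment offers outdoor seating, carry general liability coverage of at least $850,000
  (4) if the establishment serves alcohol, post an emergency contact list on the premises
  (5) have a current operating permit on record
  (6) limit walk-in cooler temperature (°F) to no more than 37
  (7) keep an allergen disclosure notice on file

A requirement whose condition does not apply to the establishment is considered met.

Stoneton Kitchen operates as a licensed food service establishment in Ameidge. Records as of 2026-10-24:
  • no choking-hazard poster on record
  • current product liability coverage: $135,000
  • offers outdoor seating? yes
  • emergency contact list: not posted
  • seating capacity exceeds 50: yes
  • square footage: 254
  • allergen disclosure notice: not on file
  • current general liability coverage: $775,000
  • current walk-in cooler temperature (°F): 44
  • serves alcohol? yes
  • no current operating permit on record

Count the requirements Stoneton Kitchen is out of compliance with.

7

1. condition 'seating capacity exceeds 50' holds; choking-hazard poster absent → not met
2. product liability coverage $135,000 < $150,000 → not met
3. condition 'offers outdoor seating' holds; general liability coverage $775,000 < $850,000 → not met
4. condition 'serves alcohol' holds; emergency contact list absent → not met
5. current operating permit absent → not met
6. walk-in cooler temperature (°F) 44 > 37 → not met
7. allergen disclosure notice absent → not met
Not met: 7 of 7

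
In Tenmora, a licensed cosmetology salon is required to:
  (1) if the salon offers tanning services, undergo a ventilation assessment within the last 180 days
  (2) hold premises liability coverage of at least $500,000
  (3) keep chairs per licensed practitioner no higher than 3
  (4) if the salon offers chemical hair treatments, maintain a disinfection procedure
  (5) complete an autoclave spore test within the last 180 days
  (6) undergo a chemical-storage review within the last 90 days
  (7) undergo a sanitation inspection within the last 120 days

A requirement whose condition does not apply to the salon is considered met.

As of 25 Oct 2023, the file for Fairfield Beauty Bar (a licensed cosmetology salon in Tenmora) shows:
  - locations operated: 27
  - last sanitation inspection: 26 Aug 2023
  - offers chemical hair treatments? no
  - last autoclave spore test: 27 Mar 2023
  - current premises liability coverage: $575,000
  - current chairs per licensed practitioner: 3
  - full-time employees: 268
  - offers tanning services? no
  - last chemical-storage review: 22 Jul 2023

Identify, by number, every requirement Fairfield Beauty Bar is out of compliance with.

5, 6

1. condition 'offers tanning services' does not hold → requirement n/a → met
2. premises liability coverage $575,000 ≥ $500,000 → met
3. chairs per licensed practitioner 3 ≤ 3 → met
4. condition 'offers chemical hair treatments' does not hold → requirement n/a → met
5. autoclave spore test 212 days ago vs limit 180 → not met
6. chemical-storage review 95 days ago vs limit 90 → not met
7. sanitation inspection 60 days ago vs limit 120 → met
Not met: 5, 6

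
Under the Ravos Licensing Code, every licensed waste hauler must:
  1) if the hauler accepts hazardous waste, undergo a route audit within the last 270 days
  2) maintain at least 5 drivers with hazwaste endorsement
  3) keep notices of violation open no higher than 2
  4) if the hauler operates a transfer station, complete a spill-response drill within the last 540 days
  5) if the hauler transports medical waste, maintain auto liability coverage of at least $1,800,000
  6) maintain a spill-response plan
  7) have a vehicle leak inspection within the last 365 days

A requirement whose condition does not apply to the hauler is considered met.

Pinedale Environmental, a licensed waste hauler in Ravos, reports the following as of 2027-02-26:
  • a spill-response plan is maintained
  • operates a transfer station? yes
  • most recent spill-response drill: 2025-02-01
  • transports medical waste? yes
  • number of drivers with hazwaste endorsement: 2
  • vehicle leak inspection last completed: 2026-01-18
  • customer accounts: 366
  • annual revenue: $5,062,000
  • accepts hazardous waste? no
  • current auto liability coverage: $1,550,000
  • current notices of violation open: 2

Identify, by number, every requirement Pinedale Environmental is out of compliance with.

2, 4, 5, 7

1. condition 'accepts hazardous waste' does not hold → requirement n/a → met
2. drivers with hazwaste endorsement 2 < 5 → not met
3. notices of violation open 2 ≤ 2 → met
4. condition 'operates a transfer station' holds; spill-response drill 755 days ago vs limit 540 → not met
5. condition 'transports medical waste' holds; auto liability coverage $1,550,000 < $1,800,000 → not met
6. spill-response plan present → met
7. vehicle leak inspection 404 days ago vs limit 365 → not met
Not met: 2, 4, 5, 7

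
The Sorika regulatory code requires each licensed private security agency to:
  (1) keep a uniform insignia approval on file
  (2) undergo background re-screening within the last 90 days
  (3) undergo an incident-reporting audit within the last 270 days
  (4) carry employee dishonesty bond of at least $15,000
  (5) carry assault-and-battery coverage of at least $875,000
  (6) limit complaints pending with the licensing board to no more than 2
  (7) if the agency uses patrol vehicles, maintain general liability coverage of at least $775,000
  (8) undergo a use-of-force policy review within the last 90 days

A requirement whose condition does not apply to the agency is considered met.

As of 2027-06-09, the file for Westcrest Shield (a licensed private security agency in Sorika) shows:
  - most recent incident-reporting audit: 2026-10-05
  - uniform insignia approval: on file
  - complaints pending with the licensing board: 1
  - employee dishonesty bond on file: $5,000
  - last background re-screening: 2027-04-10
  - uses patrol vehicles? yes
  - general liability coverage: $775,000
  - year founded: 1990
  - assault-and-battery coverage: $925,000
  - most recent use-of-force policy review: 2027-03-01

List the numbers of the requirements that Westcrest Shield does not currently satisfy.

1. uniform insignia approval present → met
2. background re-screening 60 days ago vs limit 90 → met
3. incident-reporting audit 247 days ago vs limit 270 → met
4. employee dishonesty bond $5,000 < $15,000 → not met
5. assault-and-battery coverage $925,000 ≥ $875,000 → met
6. complaints pending with the licensing board 1 ≤ 2 → met
7. condition 'uses patrol vehicles' holds; general liability coverage $775,000 ≥ $775,000 → met
8. use-of-force policy review 100 days ago vs limit 90 → not met
Not met: 4, 8

4, 8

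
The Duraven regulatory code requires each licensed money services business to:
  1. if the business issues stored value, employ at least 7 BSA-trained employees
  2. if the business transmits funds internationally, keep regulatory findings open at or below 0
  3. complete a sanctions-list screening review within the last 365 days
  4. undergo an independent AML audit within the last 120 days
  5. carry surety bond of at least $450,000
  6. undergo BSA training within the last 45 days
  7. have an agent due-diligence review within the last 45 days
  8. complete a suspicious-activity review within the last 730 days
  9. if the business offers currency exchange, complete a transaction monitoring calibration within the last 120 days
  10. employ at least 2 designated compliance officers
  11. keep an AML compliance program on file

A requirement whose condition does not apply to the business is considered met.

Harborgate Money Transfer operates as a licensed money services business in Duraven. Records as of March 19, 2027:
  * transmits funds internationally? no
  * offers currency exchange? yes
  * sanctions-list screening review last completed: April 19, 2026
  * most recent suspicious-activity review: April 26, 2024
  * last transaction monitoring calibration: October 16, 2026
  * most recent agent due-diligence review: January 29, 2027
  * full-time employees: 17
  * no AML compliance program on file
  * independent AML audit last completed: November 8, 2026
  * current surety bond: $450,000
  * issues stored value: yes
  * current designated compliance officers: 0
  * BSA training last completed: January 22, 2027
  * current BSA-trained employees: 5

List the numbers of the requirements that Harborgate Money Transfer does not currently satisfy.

1. condition 'issues stored value' holds; BSA-trained employees 5 < 7 → not met
2. condition 'transmits funds internationally' does not hold → requirement n/a → met
3. sanctions-list screening review 334 days ago vs limit 365 → met
4. independent AML audit 131 days ago vs limit 120 → not met
5. surety bond $450,000 ≥ $450,000 → met
6. BSA training 56 days ago vs limit 45 → not met
7. agent due-diligence review 49 days ago vs limit 45 → not met
8. suspicious-activity review 1057 days ago vs limit 730 → not met
9. condition 'offers currency exchange' holds; transaction monitoring calibration 154 days ago vs limit 120 → not met
10. designated compliance officers 0 < 2 → not met
11. AML compliance program absent → not met
Not met: 1, 4, 6, 7, 8, 9, 10, 11

1, 4, 6, 7, 8, 9, 10, 11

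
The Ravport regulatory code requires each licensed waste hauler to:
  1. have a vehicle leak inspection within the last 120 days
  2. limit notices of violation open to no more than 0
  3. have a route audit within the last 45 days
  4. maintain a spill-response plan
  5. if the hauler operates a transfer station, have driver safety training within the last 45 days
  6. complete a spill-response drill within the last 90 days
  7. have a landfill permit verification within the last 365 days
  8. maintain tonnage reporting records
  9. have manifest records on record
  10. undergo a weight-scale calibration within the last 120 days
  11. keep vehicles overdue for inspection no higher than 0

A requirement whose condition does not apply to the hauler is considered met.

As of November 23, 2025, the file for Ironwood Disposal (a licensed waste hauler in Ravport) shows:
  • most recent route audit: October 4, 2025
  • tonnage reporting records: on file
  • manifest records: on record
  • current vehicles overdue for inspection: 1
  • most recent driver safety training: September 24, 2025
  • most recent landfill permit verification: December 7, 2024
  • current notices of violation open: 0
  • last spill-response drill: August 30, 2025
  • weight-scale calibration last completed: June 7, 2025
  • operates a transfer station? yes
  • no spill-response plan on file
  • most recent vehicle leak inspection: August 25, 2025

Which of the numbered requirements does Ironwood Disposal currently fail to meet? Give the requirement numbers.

3, 4, 5, 10, 11

1. vehicle leak inspection 90 days ago vs limit 120 → met
2. notices of violation open 0 ≤ 0 → met
3. route audit 50 days ago vs limit 45 → not met
4. spill-response plan absent → not met
5. condition 'operates a transfer station' holds; driver safety training 60 days ago vs limit 45 → not met
6. spill-response drill 85 days ago vs limit 90 → met
7. landfill permit verification 351 days ago vs limit 365 → met
8. tonnage reporting records present → met
9. manifest records present → met
10. weight-scale calibration 169 days ago vs limit 120 → not met
11. vehicles overdue for inspection 1 > 0 → not met
Not met: 3, 4, 5, 10, 11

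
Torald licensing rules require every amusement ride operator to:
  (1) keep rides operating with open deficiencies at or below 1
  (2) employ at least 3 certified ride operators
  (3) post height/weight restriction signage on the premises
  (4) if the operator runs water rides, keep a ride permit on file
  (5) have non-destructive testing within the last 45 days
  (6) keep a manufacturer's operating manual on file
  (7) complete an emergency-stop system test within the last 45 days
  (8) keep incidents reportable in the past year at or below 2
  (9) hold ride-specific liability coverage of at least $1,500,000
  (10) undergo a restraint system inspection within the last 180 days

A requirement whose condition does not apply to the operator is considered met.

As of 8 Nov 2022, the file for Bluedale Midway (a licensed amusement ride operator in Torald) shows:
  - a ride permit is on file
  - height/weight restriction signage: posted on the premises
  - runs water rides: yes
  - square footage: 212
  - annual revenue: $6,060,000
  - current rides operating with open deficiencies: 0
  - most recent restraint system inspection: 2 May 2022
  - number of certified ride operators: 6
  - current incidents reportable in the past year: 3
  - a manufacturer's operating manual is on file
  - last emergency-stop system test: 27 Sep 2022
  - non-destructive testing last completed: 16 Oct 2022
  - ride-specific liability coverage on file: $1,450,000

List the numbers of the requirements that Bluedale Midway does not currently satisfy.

8, 9, 10

1. rides operating with open deficiencies 0 ≤ 1 → met
2. certified ride operators 6 ≥ 3 → met
3. height/weight restriction signage present → met
4. condition 'runs water rides' holds; ride permit present → met
5. non-destructive testing 23 days ago vs limit 45 → met
6. manufacturer's operating manual present → met
7. emergency-stop system test 42 days ago vs limit 45 → met
8. incidents reportable in the past year 3 > 2 → not met
9. ride-specific liability coverage $1,450,000 < $1,500,000 → not met
10. restraint system inspection 190 days ago vs limit 180 → not met
Not met: 8, 9, 10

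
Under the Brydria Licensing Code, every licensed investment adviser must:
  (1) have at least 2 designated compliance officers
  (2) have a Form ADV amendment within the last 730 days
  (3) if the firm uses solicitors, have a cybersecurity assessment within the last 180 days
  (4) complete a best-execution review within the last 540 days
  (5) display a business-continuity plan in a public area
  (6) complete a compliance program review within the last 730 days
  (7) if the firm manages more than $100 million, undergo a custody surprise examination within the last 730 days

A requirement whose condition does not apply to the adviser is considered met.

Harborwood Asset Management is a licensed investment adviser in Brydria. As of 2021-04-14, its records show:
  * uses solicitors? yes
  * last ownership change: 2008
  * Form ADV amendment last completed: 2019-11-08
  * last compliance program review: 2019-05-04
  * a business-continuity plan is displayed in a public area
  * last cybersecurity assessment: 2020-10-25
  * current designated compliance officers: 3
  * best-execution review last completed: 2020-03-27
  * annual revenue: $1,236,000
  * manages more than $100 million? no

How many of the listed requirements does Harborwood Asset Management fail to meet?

0

1. designated compliance officers 3 ≥ 2 → met
2. Form ADV amendment 523 days ago vs limit 730 → met
3. condition 'uses solicitors' holds; cybersecurity assessment 171 days ago vs limit 180 → met
4. best-execution review 383 days ago vs limit 540 → met
5. business-continuity plan present → met
6. compliance program review 711 days ago vs limit 730 → met
7. condition 'manages more than $100 million' does not hold → requirement n/a → met
Not met: 0 of 7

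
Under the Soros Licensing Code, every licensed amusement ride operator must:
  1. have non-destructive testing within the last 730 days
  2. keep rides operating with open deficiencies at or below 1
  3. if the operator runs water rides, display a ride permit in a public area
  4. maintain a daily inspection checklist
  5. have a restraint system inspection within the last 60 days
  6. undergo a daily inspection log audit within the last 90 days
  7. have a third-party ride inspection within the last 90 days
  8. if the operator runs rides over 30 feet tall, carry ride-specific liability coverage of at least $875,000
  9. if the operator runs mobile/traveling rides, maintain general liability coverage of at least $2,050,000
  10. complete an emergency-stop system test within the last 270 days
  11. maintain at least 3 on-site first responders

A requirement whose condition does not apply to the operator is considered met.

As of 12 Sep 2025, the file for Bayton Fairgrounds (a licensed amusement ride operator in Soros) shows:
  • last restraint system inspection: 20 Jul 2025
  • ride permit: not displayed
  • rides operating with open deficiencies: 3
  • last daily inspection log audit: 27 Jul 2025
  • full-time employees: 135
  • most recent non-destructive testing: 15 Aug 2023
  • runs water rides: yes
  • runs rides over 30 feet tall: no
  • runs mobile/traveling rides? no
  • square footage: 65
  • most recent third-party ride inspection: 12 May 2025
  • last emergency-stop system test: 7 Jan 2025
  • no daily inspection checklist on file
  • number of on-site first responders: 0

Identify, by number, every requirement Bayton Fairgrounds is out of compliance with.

1, 2, 3, 4, 7, 11

1. non-destructive testing 759 days ago vs limit 730 → not met
2. rides operating with open deficiencies 3 > 1 → not met
3. condition 'runs water rides' holds; ride permit absent → not met
4. daily inspection checklist absent → not met
5. restraint system inspection 54 days ago vs limit 60 → met
6. daily inspection log audit 47 days ago vs limit 90 → met
7. third-party ride inspection 123 days ago vs limit 90 → not met
8. condition 'runs rides over 30 feet tall' does not hold → requirement n/a → met
9. condition 'runs mobile/traveling rides' does not hold → requirement n/a → met
10. emergency-stop system test 248 days ago vs limit 270 → met
11. on-site first responders 0 < 3 → not met
Not met: 1, 2, 3, 4, 7, 11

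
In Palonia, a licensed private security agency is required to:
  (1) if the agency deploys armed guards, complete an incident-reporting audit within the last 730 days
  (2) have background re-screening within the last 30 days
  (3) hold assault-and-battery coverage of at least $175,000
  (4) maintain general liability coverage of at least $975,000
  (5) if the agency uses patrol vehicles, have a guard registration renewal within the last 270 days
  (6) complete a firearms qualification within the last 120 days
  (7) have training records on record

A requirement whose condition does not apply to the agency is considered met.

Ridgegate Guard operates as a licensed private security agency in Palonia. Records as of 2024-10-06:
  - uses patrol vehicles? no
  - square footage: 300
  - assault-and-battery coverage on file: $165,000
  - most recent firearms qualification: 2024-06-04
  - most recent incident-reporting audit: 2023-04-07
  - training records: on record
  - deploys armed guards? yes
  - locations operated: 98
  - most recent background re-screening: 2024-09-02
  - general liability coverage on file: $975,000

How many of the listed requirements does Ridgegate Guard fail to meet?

3

1. condition 'deploys armed guards' holds; incident-reporting audit 548 days ago vs limit 730 → met
2. background re-screening 34 days ago vs limit 30 → not met
3. assault-and-battery coverage $165,000 < $175,000 → not met
4. general liability coverage $975,000 ≥ $975,000 → met
5. condition 'uses patrol vehicles' does not hold → requirement n/a → met
6. firearms qualification 124 days ago vs limit 120 → not met
7. training records present → met
Not met: 3 of 7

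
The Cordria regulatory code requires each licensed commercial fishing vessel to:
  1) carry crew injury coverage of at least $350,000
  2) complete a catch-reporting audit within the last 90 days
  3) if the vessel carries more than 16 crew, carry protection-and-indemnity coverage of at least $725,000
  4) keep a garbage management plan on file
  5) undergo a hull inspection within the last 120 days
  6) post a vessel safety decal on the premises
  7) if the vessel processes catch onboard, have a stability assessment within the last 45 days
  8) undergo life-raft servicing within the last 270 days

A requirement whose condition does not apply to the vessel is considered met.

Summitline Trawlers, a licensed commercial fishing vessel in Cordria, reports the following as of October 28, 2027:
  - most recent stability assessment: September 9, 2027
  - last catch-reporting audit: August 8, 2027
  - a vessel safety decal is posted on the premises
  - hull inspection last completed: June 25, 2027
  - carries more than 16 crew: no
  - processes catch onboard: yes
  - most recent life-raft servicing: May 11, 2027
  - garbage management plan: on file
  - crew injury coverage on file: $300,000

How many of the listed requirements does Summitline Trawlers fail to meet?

3

1. crew injury coverage $300,000 < $350,000 → not met
2. catch-reporting audit 81 days ago vs limit 90 → met
3. condition 'carries more than 16 crew' does not hold → requirement n/a → met
4. garbage management plan present → met
5. hull inspection 125 days ago vs limit 120 → not met
6. vessel safety decal present → met
7. condition 'processes catch onboard' holds; stability assessment 49 days ago vs limit 45 → not met
8. life-raft servicing 170 days ago vs limit 270 → met
Not met: 3 of 8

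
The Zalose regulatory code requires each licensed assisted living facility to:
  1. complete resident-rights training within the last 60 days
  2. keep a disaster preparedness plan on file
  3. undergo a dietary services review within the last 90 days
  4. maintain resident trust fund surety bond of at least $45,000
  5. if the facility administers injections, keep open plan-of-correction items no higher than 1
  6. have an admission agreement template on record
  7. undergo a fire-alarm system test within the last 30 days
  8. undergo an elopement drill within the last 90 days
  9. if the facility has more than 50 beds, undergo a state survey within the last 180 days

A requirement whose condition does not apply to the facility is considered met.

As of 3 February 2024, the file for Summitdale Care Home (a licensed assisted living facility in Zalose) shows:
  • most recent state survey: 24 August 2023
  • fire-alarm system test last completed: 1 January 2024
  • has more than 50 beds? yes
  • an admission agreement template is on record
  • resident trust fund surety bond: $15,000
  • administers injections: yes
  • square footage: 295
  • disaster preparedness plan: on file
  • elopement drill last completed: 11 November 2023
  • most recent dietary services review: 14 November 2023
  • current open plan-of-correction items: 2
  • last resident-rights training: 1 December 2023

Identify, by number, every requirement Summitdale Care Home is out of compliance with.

1. resident-rights training 64 days ago vs limit 60 → not met
2. disaster preparedness plan present → met
3. dietary services review 81 days ago vs limit 90 → met
4. resident trust fund surety bond $15,000 < $45,000 → not met
5. condition 'administers injections' holds; open plan-of-correction items 2 > 1 → not met
6. admission agreement template present → met
7. fire-alarm system test 33 days ago vs limit 30 → not met
8. elopement drill 84 days ago vs limit 90 → met
9. condition 'has more than 50 beds' holds; state survey 163 days ago vs limit 180 → met
Not met: 1, 4, 5, 7

1, 4, 5, 7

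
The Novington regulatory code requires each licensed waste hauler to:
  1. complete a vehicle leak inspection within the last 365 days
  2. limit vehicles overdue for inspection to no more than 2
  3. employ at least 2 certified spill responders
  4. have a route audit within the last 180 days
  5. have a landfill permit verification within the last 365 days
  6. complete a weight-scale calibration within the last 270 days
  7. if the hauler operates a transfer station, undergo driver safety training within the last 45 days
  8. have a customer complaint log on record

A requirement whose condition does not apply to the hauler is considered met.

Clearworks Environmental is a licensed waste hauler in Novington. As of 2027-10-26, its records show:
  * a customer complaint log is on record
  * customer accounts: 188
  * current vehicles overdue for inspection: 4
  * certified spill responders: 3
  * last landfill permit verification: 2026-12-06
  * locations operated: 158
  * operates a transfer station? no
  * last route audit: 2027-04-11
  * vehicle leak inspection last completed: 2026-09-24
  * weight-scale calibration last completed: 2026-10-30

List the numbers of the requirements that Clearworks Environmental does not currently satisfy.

1. vehicle leak inspection 397 days ago vs limit 365 → not met
2. vehicles overdue for inspection 4 > 2 → not met
3. certified spill responders 3 ≥ 2 → met
4. route audit 198 days ago vs limit 180 → not met
5. landfill permit verification 324 days ago vs limit 365 → met
6. weight-scale calibration 361 days ago vs limit 270 → not met
7. condition 'operates a transfer station' does not hold → requirement n/a → met
8. customer complaint log present → met
Not met: 1, 2, 4, 6

1, 2, 4, 6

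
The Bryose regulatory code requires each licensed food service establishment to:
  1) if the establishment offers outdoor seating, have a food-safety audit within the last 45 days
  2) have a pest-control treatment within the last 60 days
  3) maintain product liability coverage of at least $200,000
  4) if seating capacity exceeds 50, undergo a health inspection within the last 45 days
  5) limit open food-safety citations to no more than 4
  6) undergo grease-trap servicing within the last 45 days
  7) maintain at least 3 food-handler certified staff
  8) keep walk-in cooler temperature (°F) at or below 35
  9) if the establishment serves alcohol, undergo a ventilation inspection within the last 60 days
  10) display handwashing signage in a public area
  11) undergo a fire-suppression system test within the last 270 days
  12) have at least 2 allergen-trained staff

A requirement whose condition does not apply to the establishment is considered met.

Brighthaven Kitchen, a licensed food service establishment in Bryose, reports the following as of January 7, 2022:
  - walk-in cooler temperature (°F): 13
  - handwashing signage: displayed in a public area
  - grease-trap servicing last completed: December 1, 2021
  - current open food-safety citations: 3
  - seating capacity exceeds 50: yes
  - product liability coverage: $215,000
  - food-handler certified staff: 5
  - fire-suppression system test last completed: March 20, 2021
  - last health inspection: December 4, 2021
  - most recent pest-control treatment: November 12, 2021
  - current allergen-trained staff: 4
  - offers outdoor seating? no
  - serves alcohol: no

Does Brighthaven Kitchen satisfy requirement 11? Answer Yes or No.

11. fire-suppression system test 293 days ago vs limit 270 → not met

No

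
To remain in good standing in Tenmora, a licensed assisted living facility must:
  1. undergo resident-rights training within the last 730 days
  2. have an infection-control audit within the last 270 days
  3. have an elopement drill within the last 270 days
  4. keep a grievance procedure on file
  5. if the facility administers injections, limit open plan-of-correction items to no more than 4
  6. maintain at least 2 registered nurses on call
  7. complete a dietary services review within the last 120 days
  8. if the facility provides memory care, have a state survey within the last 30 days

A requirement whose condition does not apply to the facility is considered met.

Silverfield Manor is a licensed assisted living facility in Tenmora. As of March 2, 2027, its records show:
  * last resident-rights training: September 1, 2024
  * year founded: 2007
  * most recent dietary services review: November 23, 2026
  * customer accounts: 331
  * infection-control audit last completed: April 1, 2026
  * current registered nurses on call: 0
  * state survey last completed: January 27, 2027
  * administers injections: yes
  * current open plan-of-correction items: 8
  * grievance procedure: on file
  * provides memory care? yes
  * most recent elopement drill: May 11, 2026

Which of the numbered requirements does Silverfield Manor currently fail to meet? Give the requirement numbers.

1. resident-rights training 912 days ago vs limit 730 → not met
2. infection-control audit 335 days ago vs limit 270 → not met
3. elopement drill 295 days ago vs limit 270 → not met
4. grievance procedure present → met
5. condition 'administers injections' holds; open plan-of-correction items 8 > 4 → not met
6. registered nurses on call 0 < 2 → not met
7. dietary services review 99 days ago vs limit 120 → met
8. condition 'provides memory care' holds; state survey 34 days ago vs limit 30 → not met
Not met: 1, 2, 3, 5, 6, 8

1, 2, 3, 5, 6, 8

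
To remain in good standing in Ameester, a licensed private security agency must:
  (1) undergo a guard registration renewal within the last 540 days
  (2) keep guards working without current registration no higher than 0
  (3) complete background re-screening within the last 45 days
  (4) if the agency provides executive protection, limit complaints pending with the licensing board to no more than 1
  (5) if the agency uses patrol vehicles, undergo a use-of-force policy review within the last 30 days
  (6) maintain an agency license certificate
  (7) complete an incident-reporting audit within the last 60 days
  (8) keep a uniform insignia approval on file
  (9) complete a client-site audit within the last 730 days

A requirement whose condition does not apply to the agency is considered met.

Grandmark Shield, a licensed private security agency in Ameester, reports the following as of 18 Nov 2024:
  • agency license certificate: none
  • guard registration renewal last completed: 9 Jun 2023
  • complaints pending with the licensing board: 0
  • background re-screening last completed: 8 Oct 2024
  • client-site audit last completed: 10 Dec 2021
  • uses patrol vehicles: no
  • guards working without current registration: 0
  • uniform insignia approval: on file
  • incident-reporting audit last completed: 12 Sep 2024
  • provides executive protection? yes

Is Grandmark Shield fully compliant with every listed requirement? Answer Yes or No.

No

1. guard registration renewal 528 days ago vs limit 540 → met
2. guards working without current registration 0 ≤ 0 → met
3. background re-screening 41 days ago vs limit 45 → met
4. condition 'provides executive protection' holds; complaints pending with the licensing board 0 ≤ 1 → met
5. condition 'uses patrol vehicles' does not hold → requirement n/a → met
6. agency license certificate absent → not met
7. incident-reporting audit 67 days ago vs limit 60 → not met
8. uniform insignia approval present → met
9. client-site audit 1074 days ago vs limit 730 → not met
Not met: 6, 7, 9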